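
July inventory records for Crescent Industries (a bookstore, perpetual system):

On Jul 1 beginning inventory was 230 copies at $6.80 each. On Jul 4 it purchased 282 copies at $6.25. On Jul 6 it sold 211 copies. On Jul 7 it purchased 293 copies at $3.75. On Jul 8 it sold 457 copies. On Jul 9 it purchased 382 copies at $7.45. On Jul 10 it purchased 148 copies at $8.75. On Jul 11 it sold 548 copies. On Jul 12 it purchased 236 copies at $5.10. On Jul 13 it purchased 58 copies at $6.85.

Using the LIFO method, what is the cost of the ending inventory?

Jul 6, 211 sold [LIFO — newest first]: 211 @ $6.25 = $1,318.75
Jul 8, 457 sold [LIFO — newest first]: 293 @ $3.75 + 71 @ $6.25 + 93 @ $6.80 = $2,174.90
Jul 11, 548 sold [LIFO — newest first]: 148 @ $8.75 + 382 @ $7.45 + 18 @ $6.80 = $4,263.30
Total COGS = $1,318.75 + $2,174.90 + $4,263.30 = $7,756.95
Ending inventory: 119 @ $6.80 + 236 @ $5.10 + 58 @ $6.85 = $2,410.10

Ending inventory = $2,410.10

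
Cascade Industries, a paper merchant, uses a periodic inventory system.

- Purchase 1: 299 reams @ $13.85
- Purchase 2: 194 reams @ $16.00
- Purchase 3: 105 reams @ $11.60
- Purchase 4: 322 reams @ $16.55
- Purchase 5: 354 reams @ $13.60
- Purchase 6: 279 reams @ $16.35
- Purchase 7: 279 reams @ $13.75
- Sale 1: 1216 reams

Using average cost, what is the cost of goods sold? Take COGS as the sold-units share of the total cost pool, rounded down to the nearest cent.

Sale 1, sell 1216: 1216/1832 × $27,004.55 → $17,924.41
Ending inventory (cost pool remaining) = $9,080.14

COGS = $17,924.41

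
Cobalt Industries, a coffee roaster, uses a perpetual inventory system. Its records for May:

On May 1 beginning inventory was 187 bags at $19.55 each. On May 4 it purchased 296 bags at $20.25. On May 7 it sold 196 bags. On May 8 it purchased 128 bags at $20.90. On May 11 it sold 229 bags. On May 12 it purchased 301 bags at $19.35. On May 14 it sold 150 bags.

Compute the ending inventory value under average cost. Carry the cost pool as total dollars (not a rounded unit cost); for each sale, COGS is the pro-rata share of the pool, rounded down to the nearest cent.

Ending inventory = $6,638.48

After May 1: 187 on hand, pool $3,655.85 (≈ $19.5500 each)
After May 4: 483 on hand, pool $9,649.85 (≈ $19.9790 each)
May 7, sell 196: 196/483 × $9,649.85 → $3,915.88
After May 8: 415 on hand, pool $8,409.17 (≈ $20.2631 each)
May 11, sell 229: 229/415 × $8,409.17 → $4,640.24
After May 12: 487 on hand, pool $9,593.28 (≈ $19.6987 each)
May 14, sell 150: 150/487 × $9,593.28 → $2,954.80
Total COGS = $3,915.88 + $4,640.24 + $2,954.80 = $11,510.92
Ending inventory (cost pool remaining) = $6,638.48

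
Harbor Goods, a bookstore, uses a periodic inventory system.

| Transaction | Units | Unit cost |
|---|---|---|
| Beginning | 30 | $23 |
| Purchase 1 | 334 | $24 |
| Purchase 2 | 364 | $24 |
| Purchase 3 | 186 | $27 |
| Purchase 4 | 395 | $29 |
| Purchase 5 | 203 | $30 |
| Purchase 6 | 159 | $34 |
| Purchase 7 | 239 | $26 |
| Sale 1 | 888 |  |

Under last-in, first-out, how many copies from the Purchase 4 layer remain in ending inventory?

Sale 1 (888) [LIFO — newest first]: 239 @ $26 + 159 @ $34 + 203 @ $30 + 287 @ $29 = $26,033
Ending inventory: 30 @ $23 + 334 @ $24 + 364 @ $24 + 186 @ $27 + 108 @ $29 = $25,596

108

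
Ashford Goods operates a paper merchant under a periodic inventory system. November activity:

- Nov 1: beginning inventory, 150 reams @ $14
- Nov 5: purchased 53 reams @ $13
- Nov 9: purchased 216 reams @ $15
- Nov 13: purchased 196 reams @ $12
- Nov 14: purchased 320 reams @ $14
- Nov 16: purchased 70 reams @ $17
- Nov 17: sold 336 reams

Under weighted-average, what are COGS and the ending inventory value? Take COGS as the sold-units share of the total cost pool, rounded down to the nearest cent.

COGS = $4,697.64; ending inventory = $9,353.36

Nov 17, sell 336: 336/1005 × $14,051.00 → $4,697.64
Ending inventory (cost pool remaining) = $9,353.36
Check: goods available $14,051.00 = COGS $4,697.64 + ending $9,353.36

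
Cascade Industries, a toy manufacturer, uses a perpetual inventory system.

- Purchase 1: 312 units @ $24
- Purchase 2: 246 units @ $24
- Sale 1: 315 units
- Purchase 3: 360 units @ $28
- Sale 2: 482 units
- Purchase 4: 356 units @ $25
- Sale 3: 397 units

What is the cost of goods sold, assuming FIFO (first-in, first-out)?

Sale 1 (315) [FIFO — oldest first]: 312 @ $24 + 3 @ $24 = $7,560
Sale 2 (482) [FIFO — oldest first]: 243 @ $24 + 239 @ $28 = $12,524
Sale 3 (397) [FIFO — oldest first]: 121 @ $28 + 276 @ $25 = $10,288
Total COGS = $7,560 + $12,524 + $10,288 = $30,372
Ending inventory: 80 @ $25 = $2,000

COGS = $30,372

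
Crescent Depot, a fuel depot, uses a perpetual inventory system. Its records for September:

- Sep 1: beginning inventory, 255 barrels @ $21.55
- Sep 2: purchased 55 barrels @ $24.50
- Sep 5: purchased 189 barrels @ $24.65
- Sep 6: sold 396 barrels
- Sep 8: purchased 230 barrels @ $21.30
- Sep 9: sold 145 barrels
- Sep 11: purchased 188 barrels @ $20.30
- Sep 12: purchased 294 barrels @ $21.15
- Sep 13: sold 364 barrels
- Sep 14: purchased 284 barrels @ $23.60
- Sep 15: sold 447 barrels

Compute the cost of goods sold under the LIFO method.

COGS = $30,065.85

Sep 6, 396 sold [LIFO — newest first]: 189 @ $24.65 + 55 @ $24.50 + 152 @ $21.55 = $9,281.95
Sep 9, 145 sold [LIFO — newest first]: 145 @ $21.30 = $3,088.50
Sep 13, 364 sold [LIFO — newest first]: 294 @ $21.15 + 70 @ $20.30 = $7,639.10
Sep 15, 447 sold [LIFO — newest first]: 284 @ $23.60 + 118 @ $20.30 + 45 @ $21.30 = $10,056.30
Total COGS = $9,281.95 + $3,088.50 + $7,639.10 + $10,056.30 = $30,065.85
Ending inventory: 103 @ $21.55 + 40 @ $21.30 = $3,071.65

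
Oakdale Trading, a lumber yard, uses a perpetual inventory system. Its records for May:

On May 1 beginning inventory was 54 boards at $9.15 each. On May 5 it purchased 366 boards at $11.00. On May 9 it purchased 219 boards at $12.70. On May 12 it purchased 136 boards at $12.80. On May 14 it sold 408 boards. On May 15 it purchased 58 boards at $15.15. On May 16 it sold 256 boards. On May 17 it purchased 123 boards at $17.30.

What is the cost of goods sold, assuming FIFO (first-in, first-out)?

COGS = $7,621.40

May 14, 408 sold [FIFO — oldest first]: 54 @ $9.15 + 354 @ $11.00 = $4,388.10
May 16, 256 sold [FIFO — oldest first]: 12 @ $11.00 + 219 @ $12.70 + 25 @ $12.80 = $3,233.30
Total COGS = $4,388.10 + $3,233.30 = $7,621.40
Ending inventory: 111 @ $12.80 + 58 @ $15.15 + 123 @ $17.30 = $4,427.40
Check: goods available $12,048.80 = COGS $7,621.40 + ending $4,427.40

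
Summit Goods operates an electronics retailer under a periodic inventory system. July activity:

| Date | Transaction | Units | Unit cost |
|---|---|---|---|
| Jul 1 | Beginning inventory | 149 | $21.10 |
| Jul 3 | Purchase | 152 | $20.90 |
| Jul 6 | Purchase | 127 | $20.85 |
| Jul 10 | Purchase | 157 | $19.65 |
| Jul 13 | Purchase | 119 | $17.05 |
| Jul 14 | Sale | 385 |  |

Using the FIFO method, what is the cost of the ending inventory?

Ending inventory = $6,010.55

Jul 14, 385 sold [FIFO — oldest first]: 149 @ $21.10 + 152 @ $20.90 + 84 @ $20.85 = $8,072.10
Ending inventory: 43 @ $20.85 + 157 @ $19.65 + 119 @ $17.05 = $6,010.55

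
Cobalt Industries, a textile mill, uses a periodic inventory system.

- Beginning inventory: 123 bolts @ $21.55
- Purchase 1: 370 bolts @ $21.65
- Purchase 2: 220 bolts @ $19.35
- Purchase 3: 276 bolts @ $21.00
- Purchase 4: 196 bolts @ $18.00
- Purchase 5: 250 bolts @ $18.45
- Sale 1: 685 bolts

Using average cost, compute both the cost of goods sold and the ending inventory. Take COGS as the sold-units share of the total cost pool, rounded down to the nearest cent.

COGS = $13,773.82; ending inventory = $15,080.83

Sale 1, sell 685: 685/1435 × $28,854.65 → $13,773.82
Ending inventory (cost pool remaining) = $15,080.83
Check: goods available $28,854.65 = COGS $13,773.82 + ending $15,080.83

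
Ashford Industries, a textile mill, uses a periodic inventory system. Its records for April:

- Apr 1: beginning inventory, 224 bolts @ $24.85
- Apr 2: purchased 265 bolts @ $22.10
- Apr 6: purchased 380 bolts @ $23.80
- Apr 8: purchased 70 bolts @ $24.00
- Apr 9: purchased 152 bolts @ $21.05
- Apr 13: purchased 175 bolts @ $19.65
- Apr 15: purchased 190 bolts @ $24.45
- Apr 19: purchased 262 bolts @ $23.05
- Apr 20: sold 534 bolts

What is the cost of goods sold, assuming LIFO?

Apr 20, 534 sold [LIFO — newest first]: 262 @ $23.05 + 190 @ $24.45 + 82 @ $19.65 = $12,295.90
Ending inventory: 224 @ $24.85 + 265 @ $22.10 + 380 @ $23.80 + 70 @ $24.00 + 152 @ $21.05 + 93 @ $19.65 = $27,173.95

COGS = $12,295.90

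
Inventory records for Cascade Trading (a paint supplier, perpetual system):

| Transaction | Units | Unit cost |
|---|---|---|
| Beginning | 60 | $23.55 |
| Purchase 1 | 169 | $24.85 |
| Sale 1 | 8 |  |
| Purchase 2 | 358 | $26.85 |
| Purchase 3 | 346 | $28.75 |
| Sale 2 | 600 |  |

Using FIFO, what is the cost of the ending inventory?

Sale 1 (8) [FIFO — oldest first]: 8 @ $23.55 = $188.40
Sale 2 (600) [FIFO — oldest first]: 52 @ $23.55 + 169 @ $24.85 + 358 @ $26.85 + 21 @ $28.75 = $15,640.30
Total COGS = $188.40 + $15,640.30 = $15,828.70
Ending inventory: 325 @ $28.75 = $9,343.75
Check: goods available $25,172.45 = COGS $15,828.70 + ending $9,343.75

Ending inventory = $9,343.75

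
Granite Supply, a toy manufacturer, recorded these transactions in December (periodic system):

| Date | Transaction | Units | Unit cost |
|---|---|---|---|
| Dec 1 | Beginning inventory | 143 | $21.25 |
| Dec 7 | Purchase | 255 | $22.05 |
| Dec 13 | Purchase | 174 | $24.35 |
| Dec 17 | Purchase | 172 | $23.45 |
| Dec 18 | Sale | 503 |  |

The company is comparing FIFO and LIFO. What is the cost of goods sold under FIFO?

FIFO COGS: 143 @ $21.25 + 255 @ $22.05 + 105 @ $24.35 = $11,218.25
LIFO COGS: 172 @ $23.45 + 174 @ $24.35 + 157 @ $22.05 = $11,732.15

COGS = $11,218.25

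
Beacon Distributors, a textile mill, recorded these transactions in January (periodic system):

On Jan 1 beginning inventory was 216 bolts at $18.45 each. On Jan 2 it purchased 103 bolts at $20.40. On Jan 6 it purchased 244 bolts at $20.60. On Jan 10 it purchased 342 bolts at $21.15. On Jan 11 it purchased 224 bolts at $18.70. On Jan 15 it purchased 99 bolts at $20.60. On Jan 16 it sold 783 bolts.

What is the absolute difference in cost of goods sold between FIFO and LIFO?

$126.50

FIFO COGS: 216 @ $18.45 + 103 @ $20.40 + 244 @ $20.60 + 220 @ $21.15 = $15,765.80
LIFO COGS: 99 @ $20.60 + 224 @ $18.70 + 342 @ $21.15 + 118 @ $20.60 = $15,892.30
Difference = |$15,765.80 − $15,892.30| = $126.50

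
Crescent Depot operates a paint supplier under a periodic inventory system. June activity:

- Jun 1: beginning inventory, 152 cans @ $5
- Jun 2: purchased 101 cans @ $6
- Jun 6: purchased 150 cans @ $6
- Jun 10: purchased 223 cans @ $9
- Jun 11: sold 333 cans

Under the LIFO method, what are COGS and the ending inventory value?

Jun 11, 333 sold [LIFO — newest first]: 223 @ $9 + 110 @ $6 = $2,667
Ending inventory: 152 @ $5 + 101 @ $6 + 40 @ $6 = $1,606
Check: goods available $4,273 = COGS $2,667 + ending $1,606

COGS = $2,667; ending inventory = $1,606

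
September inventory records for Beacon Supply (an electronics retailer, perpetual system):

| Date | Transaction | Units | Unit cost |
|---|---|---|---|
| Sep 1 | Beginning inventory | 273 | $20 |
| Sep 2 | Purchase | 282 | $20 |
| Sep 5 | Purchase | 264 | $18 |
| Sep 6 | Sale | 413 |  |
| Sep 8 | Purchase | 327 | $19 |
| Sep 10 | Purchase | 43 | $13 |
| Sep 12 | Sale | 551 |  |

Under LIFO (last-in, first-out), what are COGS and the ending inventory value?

Sep 6, 413 sold [LIFO — newest first]: 264 @ $18 + 149 @ $20 = $7,732
Sep 12, 551 sold [LIFO — newest first]: 43 @ $13 + 327 @ $19 + 133 @ $20 + 48 @ $20 = $10,392
Total COGS = $7,732 + $10,392 = $18,124
Ending inventory: 225 @ $20 = $4,500

COGS = $18,124; ending inventory = $4,500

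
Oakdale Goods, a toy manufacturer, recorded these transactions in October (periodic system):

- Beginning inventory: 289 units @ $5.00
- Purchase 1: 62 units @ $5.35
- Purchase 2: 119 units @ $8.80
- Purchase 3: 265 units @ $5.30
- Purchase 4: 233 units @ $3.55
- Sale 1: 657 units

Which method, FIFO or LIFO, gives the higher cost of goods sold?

FIFO COGS: 289 @ $5.00 + 62 @ $5.35 + 119 @ $8.80 + 187 @ $5.30 = $3,815.00
LIFO COGS: 233 @ $3.55 + 265 @ $5.30 + 119 @ $8.80 + 40 @ $5.35 = $3,492.85

FIFO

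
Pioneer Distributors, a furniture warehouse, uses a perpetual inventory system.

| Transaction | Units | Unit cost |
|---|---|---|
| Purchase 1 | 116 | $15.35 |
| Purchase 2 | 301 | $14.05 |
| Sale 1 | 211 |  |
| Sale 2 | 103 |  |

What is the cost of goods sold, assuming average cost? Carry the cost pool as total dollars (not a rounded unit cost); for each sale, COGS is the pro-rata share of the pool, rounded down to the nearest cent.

After Purchase 1: 116 on hand, pool $1,780.60 (≈ $15.3500 each)
After Purchase 2: 417 on hand, pool $6,009.65 (≈ $14.4116 each)
Sale 1, sell 211: 211/417 × $6,009.65 → $3,040.85
Sale 2, sell 103: 103/206 × $2,968.80 → $1,484.40
Total COGS = $3,040.85 + $1,484.40 = $4,525.25
Ending inventory (cost pool remaining) = $1,484.40
Check: goods available $6,009.65 = COGS $4,525.25 + ending $1,484.40

COGS = $4,525.25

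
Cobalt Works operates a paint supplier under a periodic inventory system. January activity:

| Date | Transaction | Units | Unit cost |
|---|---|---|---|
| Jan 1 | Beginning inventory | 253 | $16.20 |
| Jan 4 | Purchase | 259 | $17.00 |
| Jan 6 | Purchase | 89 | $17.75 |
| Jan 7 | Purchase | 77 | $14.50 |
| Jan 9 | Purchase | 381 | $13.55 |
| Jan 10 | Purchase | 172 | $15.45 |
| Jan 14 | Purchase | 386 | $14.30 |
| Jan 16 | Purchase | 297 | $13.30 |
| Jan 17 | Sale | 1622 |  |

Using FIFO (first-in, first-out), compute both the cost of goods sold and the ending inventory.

Jan 17, 1622 sold [FIFO — oldest first]: 253 @ $16.20 + 259 @ $17.00 + 89 @ $17.75 + 77 @ $14.50 + 381 @ $13.55 + 172 @ $15.45 + 386 @ $14.30 + 5 @ $13.30 = $24,604.10
Ending inventory: 292 @ $13.30 = $3,883.60
Check: goods available $28,487.70 = COGS $24,604.10 + ending $3,883.60

COGS = $24,604.10; ending inventory = $3,883.60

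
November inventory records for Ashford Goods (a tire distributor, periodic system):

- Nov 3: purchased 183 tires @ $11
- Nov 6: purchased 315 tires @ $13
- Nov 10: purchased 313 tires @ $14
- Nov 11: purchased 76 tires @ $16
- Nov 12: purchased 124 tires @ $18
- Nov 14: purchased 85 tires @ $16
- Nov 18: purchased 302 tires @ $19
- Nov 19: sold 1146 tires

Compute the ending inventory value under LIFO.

Ending inventory = $2,910

Nov 19, 1146 sold [LIFO — newest first]: 302 @ $19 + 85 @ $16 + 124 @ $18 + 76 @ $16 + 313 @ $14 + 246 @ $13 = $18,126
Ending inventory: 183 @ $11 + 69 @ $13 = $2,910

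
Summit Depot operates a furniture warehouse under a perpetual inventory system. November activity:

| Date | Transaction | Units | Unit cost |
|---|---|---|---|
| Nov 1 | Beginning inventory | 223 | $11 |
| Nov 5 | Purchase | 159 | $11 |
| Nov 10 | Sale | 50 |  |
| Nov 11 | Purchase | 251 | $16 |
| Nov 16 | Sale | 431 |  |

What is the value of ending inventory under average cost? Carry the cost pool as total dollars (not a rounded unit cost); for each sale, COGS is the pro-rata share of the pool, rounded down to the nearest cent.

Ending inventory = $1,999.21

After Nov 1: 223 on hand, pool $2,453.00 (≈ $11.0000 each)
After Nov 5: 382 on hand, pool $4,202.00 (≈ $11.0000 each)
Nov 10, sell 50: 50/382 × $4,202.00 → $550.00
After Nov 11: 583 on hand, pool $7,668.00 (≈ $13.1527 each)
Nov 16, sell 431: 431/583 × $7,668.00 → $5,668.79
Total COGS = $550.00 + $5,668.79 = $6,218.79
Ending inventory (cost pool remaining) = $1,999.21
Check: goods available $8,218.00 = COGS $6,218.79 + ending $1,999.21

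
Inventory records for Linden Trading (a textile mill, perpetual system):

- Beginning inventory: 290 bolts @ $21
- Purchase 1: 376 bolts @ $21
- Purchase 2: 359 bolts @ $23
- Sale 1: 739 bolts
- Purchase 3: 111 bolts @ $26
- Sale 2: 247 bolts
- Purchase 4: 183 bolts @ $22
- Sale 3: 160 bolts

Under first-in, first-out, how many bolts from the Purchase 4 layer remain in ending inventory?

173

Sale 1 (739) [FIFO — oldest first]: 290 @ $21 + 376 @ $21 + 73 @ $23 = $15,665
Sale 2 (247) [FIFO — oldest first]: 247 @ $23 = $5,681
Sale 3 (160) [FIFO — oldest first]: 39 @ $23 + 111 @ $26 + 10 @ $22 = $4,003
Total COGS = $15,665 + $5,681 + $4,003 = $25,349
Ending inventory: 173 @ $22 = $3,806
Check: goods available $29,155 = COGS $25,349 + ending $3,806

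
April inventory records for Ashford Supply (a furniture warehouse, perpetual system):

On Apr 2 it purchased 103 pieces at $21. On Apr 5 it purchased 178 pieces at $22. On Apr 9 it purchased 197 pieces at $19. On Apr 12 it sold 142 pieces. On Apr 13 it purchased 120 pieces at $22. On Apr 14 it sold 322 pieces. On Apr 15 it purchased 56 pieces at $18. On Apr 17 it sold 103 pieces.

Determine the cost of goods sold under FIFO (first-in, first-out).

COGS = $11,780

Apr 12, 142 sold [FIFO — oldest first]: 103 @ $21 + 39 @ $22 = $3,021
Apr 14, 322 sold [FIFO — oldest first]: 139 @ $22 + 183 @ $19 = $6,535
Apr 17, 103 sold [FIFO — oldest first]: 14 @ $19 + 89 @ $22 = $2,224
Total COGS = $3,021 + $6,535 + $2,224 = $11,780
Ending inventory: 31 @ $22 + 56 @ $18 = $1,690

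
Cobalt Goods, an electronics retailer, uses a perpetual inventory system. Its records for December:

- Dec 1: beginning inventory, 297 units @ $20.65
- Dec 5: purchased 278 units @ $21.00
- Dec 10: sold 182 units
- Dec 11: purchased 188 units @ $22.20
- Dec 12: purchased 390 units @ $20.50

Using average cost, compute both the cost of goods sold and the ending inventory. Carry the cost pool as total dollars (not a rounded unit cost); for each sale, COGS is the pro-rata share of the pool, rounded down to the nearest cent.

After Dec 1: 297 on hand, pool $6,133.05 (≈ $20.6500 each)
After Dec 5: 575 on hand, pool $11,971.05 (≈ $20.8192 each)
Dec 10, sell 182: 182/575 × $11,971.05 → $3,789.09
After Dec 11: 581 on hand, pool $12,355.56 (≈ $21.2660 each)
After Dec 12: 971 on hand, pool $20,350.56 (≈ $20.9584 each)
Ending inventory (cost pool remaining) = $20,350.56

COGS = $3,789.09; ending inventory = $20,350.56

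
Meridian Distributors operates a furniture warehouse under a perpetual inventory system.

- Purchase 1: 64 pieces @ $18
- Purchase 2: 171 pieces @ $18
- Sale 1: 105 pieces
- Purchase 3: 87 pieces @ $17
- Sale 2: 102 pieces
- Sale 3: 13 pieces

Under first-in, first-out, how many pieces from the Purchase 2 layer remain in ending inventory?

15

Sale 1 (105) [FIFO — oldest first]: 64 @ $18 + 41 @ $18 = $1,890
Sale 2 (102) [FIFO — oldest first]: 102 @ $18 = $1,836
Sale 3 (13) [FIFO — oldest first]: 13 @ $18 = $234
Total COGS = $1,890 + $1,836 + $234 = $3,960
Ending inventory: 15 @ $18 + 87 @ $17 = $1,749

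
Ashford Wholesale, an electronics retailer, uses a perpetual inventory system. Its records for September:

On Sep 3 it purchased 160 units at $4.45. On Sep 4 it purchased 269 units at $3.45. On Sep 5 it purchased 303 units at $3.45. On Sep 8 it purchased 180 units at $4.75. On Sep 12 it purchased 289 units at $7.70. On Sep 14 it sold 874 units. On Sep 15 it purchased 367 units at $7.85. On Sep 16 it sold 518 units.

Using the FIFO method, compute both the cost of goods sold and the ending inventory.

Sep 14, 874 sold [FIFO — oldest first]: 160 @ $4.45 + 269 @ $3.45 + 303 @ $3.45 + 142 @ $4.75 = $3,359.90
Sep 16, 518 sold [FIFO — oldest first]: 38 @ $4.75 + 289 @ $7.70 + 191 @ $7.85 = $3,905.15
Total COGS = $3,359.90 + $3,905.15 = $7,265.05
Ending inventory: 176 @ $7.85 = $1,381.60

COGS = $7,265.05; ending inventory = $1,381.60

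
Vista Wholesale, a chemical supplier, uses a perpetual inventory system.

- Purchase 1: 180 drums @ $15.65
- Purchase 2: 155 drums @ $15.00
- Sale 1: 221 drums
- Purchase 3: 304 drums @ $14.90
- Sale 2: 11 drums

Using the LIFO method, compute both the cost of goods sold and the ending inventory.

COGS = $3,521.80; ending inventory = $6,149.80

Sale 1 (221) [LIFO — newest first]: 155 @ $15.00 + 66 @ $15.65 = $3,357.90
Sale 2 (11) [LIFO — newest first]: 11 @ $14.90 = $163.90
Total COGS = $3,357.90 + $163.90 = $3,521.80
Ending inventory: 114 @ $15.65 + 293 @ $14.90 = $6,149.80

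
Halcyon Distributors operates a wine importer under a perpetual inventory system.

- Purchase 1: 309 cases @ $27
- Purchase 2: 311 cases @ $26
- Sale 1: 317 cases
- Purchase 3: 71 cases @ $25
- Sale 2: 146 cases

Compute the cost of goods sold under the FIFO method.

Sale 1 (317) [FIFO — oldest first]: 309 @ $27 + 8 @ $26 = $8,551
Sale 2 (146) [FIFO — oldest first]: 146 @ $26 = $3,796
Total COGS = $8,551 + $3,796 = $12,347
Ending inventory: 157 @ $26 + 71 @ $25 = $5,857

COGS = $12,347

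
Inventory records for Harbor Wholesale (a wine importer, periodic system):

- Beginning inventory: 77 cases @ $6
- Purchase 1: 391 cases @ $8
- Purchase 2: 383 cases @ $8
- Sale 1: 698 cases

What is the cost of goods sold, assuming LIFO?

COGS = $5,584

Sale 1 (698) [LIFO — newest first]: 383 @ $8 + 315 @ $8 = $5,584
Ending inventory: 77 @ $6 + 76 @ $8 = $1,070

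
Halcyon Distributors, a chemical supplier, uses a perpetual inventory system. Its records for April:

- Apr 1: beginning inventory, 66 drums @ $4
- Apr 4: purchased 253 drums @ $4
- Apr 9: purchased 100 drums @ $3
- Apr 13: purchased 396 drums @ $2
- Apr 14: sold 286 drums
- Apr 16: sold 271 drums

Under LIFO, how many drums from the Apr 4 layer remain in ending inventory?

Apr 14, 286 sold [LIFO — newest first]: 286 @ $2 = $572
Apr 16, 271 sold [LIFO — newest first]: 110 @ $2 + 100 @ $3 + 61 @ $4 = $764
Total COGS = $572 + $764 = $1,336
Ending inventory: 66 @ $4 + 192 @ $4 = $1,032

192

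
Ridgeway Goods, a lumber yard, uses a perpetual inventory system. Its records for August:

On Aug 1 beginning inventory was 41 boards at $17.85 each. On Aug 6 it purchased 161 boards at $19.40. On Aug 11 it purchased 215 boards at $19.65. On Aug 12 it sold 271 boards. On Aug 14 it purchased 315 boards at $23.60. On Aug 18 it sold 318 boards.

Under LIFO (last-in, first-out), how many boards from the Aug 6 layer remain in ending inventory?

Aug 12, 271 sold [LIFO — newest first]: 215 @ $19.65 + 56 @ $19.40 = $5,311.15
Aug 18, 318 sold [LIFO — newest first]: 315 @ $23.60 + 3 @ $19.40 = $7,492.20
Total COGS = $5,311.15 + $7,492.20 = $12,803.35
Ending inventory: 41 @ $17.85 + 102 @ $19.40 = $2,710.65

102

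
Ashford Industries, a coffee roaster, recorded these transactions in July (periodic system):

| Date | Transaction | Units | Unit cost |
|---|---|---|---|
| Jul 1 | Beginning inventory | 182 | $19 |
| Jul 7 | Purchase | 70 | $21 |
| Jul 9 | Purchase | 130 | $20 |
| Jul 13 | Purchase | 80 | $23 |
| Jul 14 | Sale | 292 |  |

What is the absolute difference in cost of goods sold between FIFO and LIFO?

FIFO COGS: 182 @ $19 + 70 @ $21 + 40 @ $20 = $5,728
LIFO COGS: 80 @ $23 + 130 @ $20 + 70 @ $21 + 12 @ $19 = $6,138
Difference = |$5,728 − $6,138| = $410

$410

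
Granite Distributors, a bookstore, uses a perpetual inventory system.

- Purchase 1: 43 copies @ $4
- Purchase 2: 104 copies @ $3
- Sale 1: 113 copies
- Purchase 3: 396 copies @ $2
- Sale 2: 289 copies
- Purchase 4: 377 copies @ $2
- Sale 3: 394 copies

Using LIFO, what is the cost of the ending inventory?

Sale 1 (113) [LIFO — newest first]: 104 @ $3 + 9 @ $4 = $348
Sale 2 (289) [LIFO — newest first]: 289 @ $2 = $578
Sale 3 (394) [LIFO — newest first]: 377 @ $2 + 17 @ $2 = $788
Total COGS = $348 + $578 + $788 = $1,714
Ending inventory: 34 @ $4 + 90 @ $2 = $316
Check: goods available $2,030 = COGS $1,714 + ending $316

Ending inventory = $316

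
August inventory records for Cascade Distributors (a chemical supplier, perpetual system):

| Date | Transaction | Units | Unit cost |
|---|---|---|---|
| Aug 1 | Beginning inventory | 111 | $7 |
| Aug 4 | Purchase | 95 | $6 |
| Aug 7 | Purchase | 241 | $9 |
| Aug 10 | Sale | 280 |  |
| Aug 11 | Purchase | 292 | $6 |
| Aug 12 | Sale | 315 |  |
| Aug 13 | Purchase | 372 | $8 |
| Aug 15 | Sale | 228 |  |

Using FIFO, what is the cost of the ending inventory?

Ending inventory = $2,304

Aug 10, 280 sold [FIFO — oldest first]: 111 @ $7 + 95 @ $6 + 74 @ $9 = $2,013
Aug 12, 315 sold [FIFO — oldest first]: 167 @ $9 + 148 @ $6 = $2,391
Aug 15, 228 sold [FIFO — oldest first]: 144 @ $6 + 84 @ $8 = $1,536
Total COGS = $2,013 + $2,391 + $1,536 = $5,940
Ending inventory: 288 @ $8 = $2,304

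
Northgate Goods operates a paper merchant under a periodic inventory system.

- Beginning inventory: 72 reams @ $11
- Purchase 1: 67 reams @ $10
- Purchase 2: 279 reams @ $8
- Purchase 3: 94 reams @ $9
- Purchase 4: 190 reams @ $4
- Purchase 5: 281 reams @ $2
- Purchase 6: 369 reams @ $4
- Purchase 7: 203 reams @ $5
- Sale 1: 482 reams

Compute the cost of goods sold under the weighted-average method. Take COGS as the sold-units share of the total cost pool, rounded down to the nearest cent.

Sale 1, sell 482: 482/1555 × $8,353.00 → $2,589.16
Ending inventory (cost pool remaining) = $5,763.84

COGS = $2,589.16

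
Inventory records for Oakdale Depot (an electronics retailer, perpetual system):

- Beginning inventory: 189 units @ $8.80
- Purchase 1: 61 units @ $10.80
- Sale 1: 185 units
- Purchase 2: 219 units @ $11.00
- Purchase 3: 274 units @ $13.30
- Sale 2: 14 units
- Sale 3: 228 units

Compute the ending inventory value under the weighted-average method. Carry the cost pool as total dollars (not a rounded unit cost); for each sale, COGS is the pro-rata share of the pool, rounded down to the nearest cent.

After Beginning: 189 on hand, pool $1,663.20 (≈ $8.8000 each)
After Purchase 1: 250 on hand, pool $2,322.00 (≈ $9.2880 each)
Sale 1, sell 185: 185/250 × $2,322.00 → $1,718.28
After Purchase 2: 284 on hand, pool $3,012.72 (≈ $10.6082 each)
After Purchase 3: 558 on hand, pool $6,656.92 (≈ $11.9300 each)
Sale 2, sell 14: 14/558 × $6,656.92 → $167.01
Sale 3, sell 228: 228/544 × $6,489.91 → $2,720.03
Total COGS = $1,718.28 + $167.01 + $2,720.03 = $4,605.32
Ending inventory (cost pool remaining) = $3,769.88
Check: goods available $8,375.20 = COGS $4,605.32 + ending $3,769.88

Ending inventory = $3,769.88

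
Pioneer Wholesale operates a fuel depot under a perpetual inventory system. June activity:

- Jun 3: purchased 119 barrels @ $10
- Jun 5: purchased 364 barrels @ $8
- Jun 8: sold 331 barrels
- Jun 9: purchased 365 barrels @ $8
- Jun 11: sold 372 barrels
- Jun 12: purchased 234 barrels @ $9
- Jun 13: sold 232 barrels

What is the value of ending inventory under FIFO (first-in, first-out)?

Ending inventory = $1,323

Jun 8, 331 sold [FIFO — oldest first]: 119 @ $10 + 212 @ $8 = $2,886
Jun 11, 372 sold [FIFO — oldest first]: 152 @ $8 + 220 @ $8 = $2,976
Jun 13, 232 sold [FIFO — oldest first]: 145 @ $8 + 87 @ $9 = $1,943
Total COGS = $2,886 + $2,976 + $1,943 = $7,805
Ending inventory: 147 @ $9 = $1,323
Check: goods available $9,128 = COGS $7,805 + ending $1,323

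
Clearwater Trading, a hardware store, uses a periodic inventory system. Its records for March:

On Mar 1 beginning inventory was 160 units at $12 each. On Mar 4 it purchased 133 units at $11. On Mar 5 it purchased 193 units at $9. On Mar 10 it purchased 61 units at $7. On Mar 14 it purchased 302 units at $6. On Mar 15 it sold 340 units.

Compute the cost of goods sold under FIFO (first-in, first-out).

Mar 15, 340 sold [FIFO — oldest first]: 160 @ $12 + 133 @ $11 + 47 @ $9 = $3,806
Ending inventory: 146 @ $9 + 61 @ $7 + 302 @ $6 = $3,553

COGS = $3,806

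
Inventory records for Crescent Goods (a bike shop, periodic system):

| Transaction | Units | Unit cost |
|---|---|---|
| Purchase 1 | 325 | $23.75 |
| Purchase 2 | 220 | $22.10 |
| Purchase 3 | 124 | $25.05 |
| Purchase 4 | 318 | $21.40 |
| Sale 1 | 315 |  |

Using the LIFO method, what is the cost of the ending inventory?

Ending inventory = $15,751.15

Sale 1 (315) [LIFO — newest first]: 315 @ $21.40 = $6,741.00
Ending inventory: 325 @ $23.75 + 220 @ $22.10 + 124 @ $25.05 + 3 @ $21.40 = $15,751.15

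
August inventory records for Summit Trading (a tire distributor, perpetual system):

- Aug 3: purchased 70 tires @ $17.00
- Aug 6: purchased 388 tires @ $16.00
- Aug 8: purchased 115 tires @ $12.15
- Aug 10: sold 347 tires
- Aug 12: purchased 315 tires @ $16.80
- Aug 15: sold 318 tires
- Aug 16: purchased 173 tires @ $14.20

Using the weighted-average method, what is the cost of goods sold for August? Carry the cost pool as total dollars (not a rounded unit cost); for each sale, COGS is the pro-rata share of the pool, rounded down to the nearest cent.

After Aug 3: 70 on hand, pool $1,190.00 (≈ $17.0000 each)
After Aug 6: 458 on hand, pool $7,398.00 (≈ $16.1528 each)
After Aug 8: 573 on hand, pool $8,795.25 (≈ $15.3495 each)
Aug 10, sell 347: 347/573 × $8,795.25 → $5,326.26
After Aug 12: 541 on hand, pool $8,760.99 (≈ $16.1941 each)
Aug 15, sell 318: 318/541 × $8,760.99 → $5,149.71
After Aug 16: 396 on hand, pool $6,067.88 (≈ $15.3229 each)
Total COGS = $5,326.26 + $5,149.71 = $10,475.97
Ending inventory (cost pool remaining) = $6,067.88

COGS = $10,475.97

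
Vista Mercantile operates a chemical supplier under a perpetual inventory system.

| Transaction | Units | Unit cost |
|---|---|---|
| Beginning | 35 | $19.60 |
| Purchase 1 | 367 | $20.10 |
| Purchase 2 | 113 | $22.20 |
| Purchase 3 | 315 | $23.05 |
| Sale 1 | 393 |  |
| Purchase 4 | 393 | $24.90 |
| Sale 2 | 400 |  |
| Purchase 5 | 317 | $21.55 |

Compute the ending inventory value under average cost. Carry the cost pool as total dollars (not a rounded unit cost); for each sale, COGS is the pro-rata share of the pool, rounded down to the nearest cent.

After Beginning: 35 on hand, pool $686.00 (≈ $19.6000 each)
After Purchase 1: 402 on hand, pool $8,062.70 (≈ $20.0565 each)
After Purchase 2: 515 on hand, pool $10,571.30 (≈ $20.5268 each)
After Purchase 3: 830 on hand, pool $17,832.05 (≈ $21.4844 each)
Sale 1, sell 393: 393/830 × $17,832.05 → $8,443.36
After Purchase 4: 830 on hand, pool $19,174.39 (≈ $23.1017 each)
Sale 2, sell 400: 400/830 × $19,174.39 → $9,240.66
After Purchase 5: 747 on hand, pool $16,765.08 (≈ $22.4432 each)
Total COGS = $8,443.36 + $9,240.66 = $17,684.02
Ending inventory (cost pool remaining) = $16,765.08

Ending inventory = $16,765.08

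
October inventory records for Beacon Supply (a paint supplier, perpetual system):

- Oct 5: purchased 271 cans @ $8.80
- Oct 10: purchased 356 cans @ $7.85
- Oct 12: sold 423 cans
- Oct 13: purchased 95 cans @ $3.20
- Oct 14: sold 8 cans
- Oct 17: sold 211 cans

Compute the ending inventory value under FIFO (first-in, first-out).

Oct 12, 423 sold [FIFO — oldest first]: 271 @ $8.80 + 152 @ $7.85 = $3,578.00
Oct 14, 8 sold [FIFO — oldest first]: 8 @ $7.85 = $62.80
Oct 17, 211 sold [FIFO — oldest first]: 196 @ $7.85 + 15 @ $3.20 = $1,586.60
Total COGS = $3,578.00 + $62.80 + $1,586.60 = $5,227.40
Ending inventory: 80 @ $3.20 = $256.00

Ending inventory = $256.00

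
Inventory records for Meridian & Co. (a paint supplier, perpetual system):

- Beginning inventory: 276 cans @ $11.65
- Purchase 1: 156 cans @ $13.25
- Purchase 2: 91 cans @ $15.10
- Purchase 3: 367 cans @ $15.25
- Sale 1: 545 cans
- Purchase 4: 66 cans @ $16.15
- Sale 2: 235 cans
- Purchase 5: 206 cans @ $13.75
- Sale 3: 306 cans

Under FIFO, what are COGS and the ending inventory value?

COGS = $15,106.65; ending inventory = $1,045.00

Sale 1 (545) [FIFO — oldest first]: 276 @ $11.65 + 156 @ $13.25 + 91 @ $15.10 + 22 @ $15.25 = $6,992.00
Sale 2 (235) [FIFO — oldest first]: 235 @ $15.25 = $3,583.75
Sale 3 (306) [FIFO — oldest first]: 110 @ $15.25 + 66 @ $16.15 + 130 @ $13.75 = $4,530.90
Total COGS = $6,992.00 + $3,583.75 + $4,530.90 = $15,106.65
Ending inventory: 76 @ $13.75 = $1,045.00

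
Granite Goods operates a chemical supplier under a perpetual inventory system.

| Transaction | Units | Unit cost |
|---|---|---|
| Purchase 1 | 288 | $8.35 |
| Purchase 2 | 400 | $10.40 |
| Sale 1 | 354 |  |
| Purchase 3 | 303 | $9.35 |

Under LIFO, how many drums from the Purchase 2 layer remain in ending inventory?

Sale 1 (354) [LIFO — newest first]: 354 @ $10.40 = $3,681.60
Ending inventory: 288 @ $8.35 + 46 @ $10.40 + 303 @ $9.35 = $5,716.25

46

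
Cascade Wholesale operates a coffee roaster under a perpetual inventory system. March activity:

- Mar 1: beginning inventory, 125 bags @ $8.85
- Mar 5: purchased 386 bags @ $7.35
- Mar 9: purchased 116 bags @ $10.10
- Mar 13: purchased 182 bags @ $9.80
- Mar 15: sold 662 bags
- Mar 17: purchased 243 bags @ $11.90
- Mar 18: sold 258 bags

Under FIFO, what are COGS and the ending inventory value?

Mar 15, 662 sold [FIFO — oldest first]: 125 @ $8.85 + 386 @ $7.35 + 116 @ $10.10 + 35 @ $9.80 = $5,457.95
Mar 18, 258 sold [FIFO — oldest first]: 147 @ $9.80 + 111 @ $11.90 = $2,761.50
Total COGS = $5,457.95 + $2,761.50 = $8,219.45
Ending inventory: 132 @ $11.90 = $1,570.80

COGS = $8,219.45; ending inventory = $1,570.80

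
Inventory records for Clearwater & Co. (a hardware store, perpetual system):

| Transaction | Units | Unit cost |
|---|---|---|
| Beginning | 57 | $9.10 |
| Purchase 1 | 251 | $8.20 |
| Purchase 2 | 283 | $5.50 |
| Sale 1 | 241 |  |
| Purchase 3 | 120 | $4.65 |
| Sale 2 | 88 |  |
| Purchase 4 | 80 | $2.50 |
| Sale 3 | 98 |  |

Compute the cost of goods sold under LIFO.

Sale 1 (241) [LIFO — newest first]: 241 @ $5.50 = $1,325.50
Sale 2 (88) [LIFO — newest first]: 88 @ $4.65 = $409.20
Sale 3 (98) [LIFO — newest first]: 80 @ $2.50 + 18 @ $4.65 = $283.70
Total COGS = $1,325.50 + $409.20 + $283.70 = $2,018.40
Ending inventory: 57 @ $9.10 + 251 @ $8.20 + 42 @ $5.50 + 14 @ $4.65 = $2,873.00

COGS = $2,018.40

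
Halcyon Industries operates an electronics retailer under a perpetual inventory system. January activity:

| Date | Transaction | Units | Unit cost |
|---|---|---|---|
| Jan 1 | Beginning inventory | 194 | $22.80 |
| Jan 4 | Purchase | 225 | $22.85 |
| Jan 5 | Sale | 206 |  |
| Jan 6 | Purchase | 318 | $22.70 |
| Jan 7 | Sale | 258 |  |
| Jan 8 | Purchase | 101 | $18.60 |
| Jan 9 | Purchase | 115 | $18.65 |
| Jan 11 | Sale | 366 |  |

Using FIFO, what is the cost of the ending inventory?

Jan 5, 206 sold [FIFO — oldest first]: 194 @ $22.80 + 12 @ $22.85 = $4,697.40
Jan 7, 258 sold [FIFO — oldest first]: 213 @ $22.85 + 45 @ $22.70 = $5,888.55
Jan 11, 366 sold [FIFO — oldest first]: 273 @ $22.70 + 93 @ $18.60 = $7,926.90
Total COGS = $4,697.40 + $5,888.55 + $7,926.90 = $18,512.85
Ending inventory: 8 @ $18.60 + 115 @ $18.65 = $2,293.55
Check: goods available $20,806.40 = COGS $18,512.85 + ending $2,293.55

Ending inventory = $2,293.55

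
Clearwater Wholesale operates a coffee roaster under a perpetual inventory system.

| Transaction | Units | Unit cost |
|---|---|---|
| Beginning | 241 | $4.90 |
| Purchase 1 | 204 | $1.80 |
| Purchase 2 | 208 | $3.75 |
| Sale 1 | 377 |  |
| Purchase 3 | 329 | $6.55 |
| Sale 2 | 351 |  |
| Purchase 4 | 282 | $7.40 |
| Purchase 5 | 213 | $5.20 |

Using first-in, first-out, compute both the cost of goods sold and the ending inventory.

COGS = $2,819.35; ending inventory = $4,858.10

Sale 1 (377) [FIFO — oldest first]: 241 @ $4.90 + 136 @ $1.80 = $1,425.70
Sale 2 (351) [FIFO — oldest first]: 68 @ $1.80 + 208 @ $3.75 + 75 @ $6.55 = $1,393.65
Total COGS = $1,425.70 + $1,393.65 = $2,819.35
Ending inventory: 254 @ $6.55 + 282 @ $7.40 + 213 @ $5.20 = $4,858.10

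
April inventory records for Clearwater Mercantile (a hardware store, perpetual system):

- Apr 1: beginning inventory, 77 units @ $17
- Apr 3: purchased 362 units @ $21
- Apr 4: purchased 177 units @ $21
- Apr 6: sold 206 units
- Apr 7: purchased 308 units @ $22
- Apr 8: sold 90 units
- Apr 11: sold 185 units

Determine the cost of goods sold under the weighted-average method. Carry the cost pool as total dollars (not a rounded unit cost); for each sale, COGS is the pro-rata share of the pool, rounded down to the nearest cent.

After Apr 1: 77 on hand, pool $1,309.00 (≈ $17.0000 each)
After Apr 3: 439 on hand, pool $8,911.00 (≈ $20.2984 each)
After Apr 4: 616 on hand, pool $12,628.00 (≈ $20.5000 each)
Apr 6, sell 206: 206/616 × $12,628.00 → $4,223.00
After Apr 7: 718 on hand, pool $15,181.00 (≈ $21.1435 each)
Apr 8, sell 90: 90/718 × $15,181.00 → $1,902.91
Apr 11, sell 185: 185/628 × $13,278.09 → $3,911.53
Total COGS = $4,223.00 + $1,902.91 + $3,911.53 = $10,037.44
Ending inventory (cost pool remaining) = $9,366.56

COGS = $10,037.44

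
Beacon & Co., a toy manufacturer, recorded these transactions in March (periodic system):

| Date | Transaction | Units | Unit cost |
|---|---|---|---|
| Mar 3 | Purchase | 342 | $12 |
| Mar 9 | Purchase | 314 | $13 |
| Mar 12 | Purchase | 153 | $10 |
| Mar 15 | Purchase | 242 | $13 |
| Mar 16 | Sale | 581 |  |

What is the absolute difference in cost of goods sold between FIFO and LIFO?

FIFO COGS: 342 @ $12 + 239 @ $13 = $7,211
LIFO COGS: 242 @ $13 + 153 @ $10 + 186 @ $13 = $7,094
Difference = |$7,211 − $7,094| = $117

$117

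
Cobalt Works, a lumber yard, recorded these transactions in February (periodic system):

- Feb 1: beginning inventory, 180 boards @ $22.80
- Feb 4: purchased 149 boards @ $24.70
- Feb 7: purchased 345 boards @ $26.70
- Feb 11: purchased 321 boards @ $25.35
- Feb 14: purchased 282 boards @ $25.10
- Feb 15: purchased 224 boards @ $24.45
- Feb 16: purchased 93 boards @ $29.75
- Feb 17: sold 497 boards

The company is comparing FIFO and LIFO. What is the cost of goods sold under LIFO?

COGS = $12,761.55

FIFO COGS: 180 @ $22.80 + 149 @ $24.70 + 168 @ $26.70 = $12,269.90
LIFO COGS: 93 @ $29.75 + 224 @ $24.45 + 180 @ $25.10 = $12,761.55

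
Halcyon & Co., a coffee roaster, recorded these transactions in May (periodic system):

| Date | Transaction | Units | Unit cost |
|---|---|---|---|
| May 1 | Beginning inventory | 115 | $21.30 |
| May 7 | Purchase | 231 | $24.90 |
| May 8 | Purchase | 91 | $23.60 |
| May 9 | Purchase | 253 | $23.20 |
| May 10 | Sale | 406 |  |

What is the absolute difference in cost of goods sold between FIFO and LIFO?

$56.40

FIFO COGS: 115 @ $21.30 + 231 @ $24.90 + 60 @ $23.60 = $9,617.40
LIFO COGS: 253 @ $23.20 + 91 @ $23.60 + 62 @ $24.90 = $9,561.00
Difference = |$9,617.40 − $9,561.00| = $56.40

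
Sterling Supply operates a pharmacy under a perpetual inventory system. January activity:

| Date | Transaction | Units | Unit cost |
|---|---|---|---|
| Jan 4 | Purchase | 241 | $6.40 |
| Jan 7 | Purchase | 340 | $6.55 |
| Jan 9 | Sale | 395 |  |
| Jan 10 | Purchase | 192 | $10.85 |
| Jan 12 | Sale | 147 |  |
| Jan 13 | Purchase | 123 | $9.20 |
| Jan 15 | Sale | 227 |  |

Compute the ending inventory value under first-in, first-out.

Ending inventory = $1,175.00

Jan 9, 395 sold [FIFO — oldest first]: 241 @ $6.40 + 154 @ $6.55 = $2,551.10
Jan 12, 147 sold [FIFO — oldest first]: 147 @ $6.55 = $962.85
Jan 15, 227 sold [FIFO — oldest first]: 39 @ $6.55 + 188 @ $10.85 = $2,295.25
Total COGS = $2,551.10 + $962.85 + $2,295.25 = $5,809.20
Ending inventory: 4 @ $10.85 + 123 @ $9.20 = $1,175.00
Check: goods available $6,984.20 = COGS $5,809.20 + ending $1,175.00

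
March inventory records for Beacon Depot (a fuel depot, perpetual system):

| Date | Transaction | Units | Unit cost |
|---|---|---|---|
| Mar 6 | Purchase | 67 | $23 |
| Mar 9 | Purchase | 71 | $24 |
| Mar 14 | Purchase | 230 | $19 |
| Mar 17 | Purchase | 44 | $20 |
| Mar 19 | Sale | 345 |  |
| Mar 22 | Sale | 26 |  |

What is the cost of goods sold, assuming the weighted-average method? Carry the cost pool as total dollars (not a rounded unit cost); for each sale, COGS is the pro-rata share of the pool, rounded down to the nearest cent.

COGS = $7,649.62

After Mar 6: 67 on hand, pool $1,541.00 (≈ $23.0000 each)
After Mar 9: 138 on hand, pool $3,245.00 (≈ $23.5145 each)
After Mar 14: 368 on hand, pool $7,615.00 (≈ $20.6929 each)
After Mar 17: 412 on hand, pool $8,495.00 (≈ $20.6189 each)
Mar 19, sell 345: 345/412 × $8,495.00 → $7,113.53
Mar 22, sell 26: 26/67 × $1,381.47 → $536.09
Total COGS = $7,113.53 + $536.09 = $7,649.62
Ending inventory (cost pool remaining) = $845.38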